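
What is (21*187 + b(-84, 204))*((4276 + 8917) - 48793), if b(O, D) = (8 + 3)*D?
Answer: -219687600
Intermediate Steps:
b(O, D) = 11*D
(21*187 + b(-84, 204))*((4276 + 8917) - 48793) = (21*187 + 11*204)*((4276 + 8917) - 48793) = (3927 + 2244)*(13193 - 48793) = 6171*(-35600) = -219687600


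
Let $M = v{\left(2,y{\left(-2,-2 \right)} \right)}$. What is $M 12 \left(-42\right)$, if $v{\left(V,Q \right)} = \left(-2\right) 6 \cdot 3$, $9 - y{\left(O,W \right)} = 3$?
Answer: $18144$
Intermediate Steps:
$y{\left(O,W \right)} = 6$ ($y{\left(O,W \right)} = 9 - 3 = 6$)
$v{\left(V,Q \right)} = -36$ ($v{\left(V,Q \right)} = \left(-12\right) 3 = -36$)
$M = -36$
$M 12 \left(-42\right) = \left(-36\right) 12 \left(-42\right) = \left(-432\right) \left(-42\right) = 18144$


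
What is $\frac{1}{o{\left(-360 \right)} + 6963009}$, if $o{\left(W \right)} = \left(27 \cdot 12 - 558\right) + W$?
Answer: $\frac{1}{6962415} \approx 1.4363 \cdot 10^{-7}$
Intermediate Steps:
$o{\left(W \right)} = -234 + W$ ($o{\left(W \right)} = \left(324 - 558\right) + W = -234 + W$)
$\frac{1}{o{\left(-360 \right)} + 6963009} = \frac{1}{\left(-234 - 360\right) + 6963009} = \frac{1}{-594 + 6963009} = \frac{1}{6962415}$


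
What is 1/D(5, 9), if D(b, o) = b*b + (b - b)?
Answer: 1/25 ≈ 0.040000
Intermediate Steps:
D(b, o) = b² (D(b, o) = b² + 0 = b²)
1/D(5, 9) = 1/(5²) = 1/25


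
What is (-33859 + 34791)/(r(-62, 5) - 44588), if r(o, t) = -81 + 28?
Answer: -932/44641 ≈ -0.020878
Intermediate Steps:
r(o, t) = -53
(-33859 + 34791)/(r(-62, 5) - 44588) = (-33859 + 34791)/(-53 - 44588) = 932/(-44641) = 932*(-1/44641) = -932/44641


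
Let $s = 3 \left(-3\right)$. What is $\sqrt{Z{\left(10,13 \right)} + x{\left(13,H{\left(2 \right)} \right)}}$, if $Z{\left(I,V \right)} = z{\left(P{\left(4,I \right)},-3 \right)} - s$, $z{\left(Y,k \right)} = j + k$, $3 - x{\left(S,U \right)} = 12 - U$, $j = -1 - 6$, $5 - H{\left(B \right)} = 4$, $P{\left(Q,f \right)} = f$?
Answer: $3 i \approx 3.0 i$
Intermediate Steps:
$H{\left(B \right)} = 1$ ($H{\left(B \right)} = 5 - 4 = 1$)
$s = -9$
$j = -7$ ($j = -1 - 6 = -7$)
$x{\left(S,U \right)} = -9 + U$ ($x{\left(S,U \right)} = 3 - \left(12 - U\right) = 3 + \left(-12 + U\right) = -9 + U$)
$z{\left(Y,k \right)} = -7 + k$
$Z{\left(I,V \right)} = -1$ ($Z{\left(I,V \right)} = \left(-7 - 3\right) - -9 = -10 + 9 = -1$)
$\sqrt{Z{\left(10,13 \right)} + x{\left(13,H{\left(2 \right)} \right)}} = \sqrt{-1 + \left(-9 + 1\right)} = \sqrt{-1 - 8} = \sqrt{-9} = 3 i$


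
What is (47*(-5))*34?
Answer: -7990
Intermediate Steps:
(47*(-5))*34 = -235*34 = -7990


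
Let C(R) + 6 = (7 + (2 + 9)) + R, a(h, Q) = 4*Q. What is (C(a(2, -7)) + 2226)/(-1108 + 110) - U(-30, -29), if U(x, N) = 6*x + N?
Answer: 103186/499 ≈ 206.79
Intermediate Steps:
C(R) = 12 + R (C(R) = -6 + ((7 + (2 + 9)) + R) = -6 + ((7 + 11) + R) = -6 + (18 + R) = 12 + R)
U(x, N) = N + 6*x
(C(a(2, -7)) + 2226)/(-1108 + 110) - U(-30, -29) = ((12 + 4*(-7)) + 2226)/(-1108 + 110) - (-29 + 6*(-30)) = ((12 - 28) + 2226)/(-998) - (-29 - 180) = (-16 + 2226)*(-1/998) - 1*(-209) = 2210*(-1/998) + 209 = -1105/499 + 209 = 103186/499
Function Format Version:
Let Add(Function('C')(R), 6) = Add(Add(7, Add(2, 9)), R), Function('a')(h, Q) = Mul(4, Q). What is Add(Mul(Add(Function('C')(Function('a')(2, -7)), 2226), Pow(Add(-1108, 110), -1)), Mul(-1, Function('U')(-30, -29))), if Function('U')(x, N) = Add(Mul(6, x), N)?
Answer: Rational(103186, 499) ≈ 206.79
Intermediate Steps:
Function('C')(R) = Add(12, R) (Function('C')(R) = Add(-6, Add(Add(7, Add(2, 9)), R)) = Add(-6, Add(Add(7, 11), R)) = Add(-6, Add(18, R)) = Add(12, R))
Function('U')(x, N) = Add(N, Mul(6, x))
Add(Mul(Add(Function('C')(Function('a')(2, -7)), 2226), Pow(Add(-1108, 110), -1)), Mul(-1, Function('U')(-30, -29))) = Add(Mul(Add(Add(12, Mul(4, -7)), 2226), Pow(Add(-1108, 110), -1)), Mul(-1, Add(-29, Mul(6, -30)))) = Add(Mul(Add(Add(12, -28), 2226), Pow(-998, -1)), Mul(-1, Add(-29, -180))) = Add(Mul(Add(-16, 2226), Rational(-1, 998)), Mul(-1, -209)) = Add(Mul(2210, Rational(-1, 998)), 209) = Add(Rational(-1105, 499), 209) = Rational(103186, 499)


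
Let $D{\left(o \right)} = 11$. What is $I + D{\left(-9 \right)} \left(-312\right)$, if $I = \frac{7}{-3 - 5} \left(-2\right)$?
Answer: $- \frac{13721}{4} \approx -3430.3$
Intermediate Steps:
$I = \frac{7}{4}$ ($I = \frac{7}{-8} \left(-2\right) = 7 \left(- \frac{1}{8}\right) \left(-2\right) = \left(- \frac{7}{8}\right) \left(-2\right) = \frac{7}{4} \approx 1.75$)
$I + D{\left(-9 \right)} \left(-312\right) = \frac{7}{4} + 11 \left(-312\right) = \frac{7}{4} - 3432 = - \frac{13721}{4}$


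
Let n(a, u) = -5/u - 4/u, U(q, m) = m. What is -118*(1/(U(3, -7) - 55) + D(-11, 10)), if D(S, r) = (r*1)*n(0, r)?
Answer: 32981/31 ≈ 1063.9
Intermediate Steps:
n(a, u) = -9/u
D(S, r) = -9 (D(S, r) = (r*1)*(-9/r) = r*(-9/r) = -9)
-118*(1/(U(3, -7) - 55) + D(-11, 10)) = -118*(1/(-7 - 55) - 9) = -118*(1/(-62) - 9) = -118*(-1/62 - 9) = -118*(-559/62) = 32981/31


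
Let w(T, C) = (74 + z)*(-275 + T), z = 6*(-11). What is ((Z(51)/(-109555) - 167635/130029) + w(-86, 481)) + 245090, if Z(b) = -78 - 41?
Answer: 3450228363284216/14245327095 ≈ 2.4220e+5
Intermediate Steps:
Z(b) = -119
z = -66
w(T, C) = -2200 + 8*T (w(T, C) = (74 - 66)*(-275 + T) = 8*(-275 + T) = -2200 + 8*T)
((Z(51)/(-109555) - 167635/130029) + w(-86, 481)) + 245090 = ((-119/(-109555) - 167635/130029) + (-2200 + 8*(-86))) + 245090 = ((-119*(-1/109555) - 167635*1/130029) + (-2200 - 688)) + 245090 = ((119/109555 - 167635/130029) - 2888) + 245090 = (-18349778974/14245327095 - 2888) + 245090 = -41158854429334/14245327095 + 245090 = 3450228363284216/14245327095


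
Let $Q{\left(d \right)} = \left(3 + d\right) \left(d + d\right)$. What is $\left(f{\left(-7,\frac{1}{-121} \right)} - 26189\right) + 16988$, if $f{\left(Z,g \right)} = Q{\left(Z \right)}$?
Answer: $-9145$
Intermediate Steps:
$Q{\left(d \right)} = 2 d \left(3 + d\right)$ ($Q{\left(d \right)} = \left(3 + d\right) 2 d = 2 d \left(3 + d\right)$)
$f{\left(Z,g \right)} = 2 Z \left(3 + Z\right)$
$\left(f{\left(-7,\frac{1}{-121} \right)} - 26189\right) + 16988 = \left(2 \left(-7\right) \left(3 - 7\right) - 26189\right) + 16988 = \left(2 \left(-7\right) \left(-4\right) - 26189\right) + 16988 = \left(56 - 26189\right) + 16988 = -26133 + 16988 = -9145$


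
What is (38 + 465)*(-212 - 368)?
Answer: -291740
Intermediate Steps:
(38 + 465)*(-212 - 368) = 503*(-580) = -291740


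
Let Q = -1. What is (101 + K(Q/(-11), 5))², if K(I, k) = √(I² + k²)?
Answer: (1111 + √3026)²/121 ≈ 11236.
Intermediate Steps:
(101 + K(Q/(-11), 5))² = (101 + √((-1/(-11))² + 5²))² = (101 + √((-1*(-1/11))² + 25))² = (101 + √((1/11)² + 25))² = (101 + √(1/121 + 25))² = (101 + √(3026/121))² = (101 + √3026/11)²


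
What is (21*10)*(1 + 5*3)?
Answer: 3360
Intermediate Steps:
(21*10)*(1 + 5*3) = 210*(1 + 15) = 210*16 = 3360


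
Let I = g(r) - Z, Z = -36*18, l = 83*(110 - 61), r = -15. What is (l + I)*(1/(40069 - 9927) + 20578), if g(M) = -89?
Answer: 1434666184101/15071 ≈ 9.5194e+7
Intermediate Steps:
l = 4067 (l = 83*49 = 4067)
Z = -648
I = 559 (I = -89 - 1*(-648) = -89 + 648 = 559)
(l + I)*(1/(40069 - 9927) + 20578) = (4067 + 559)*(1/(40069 - 9927) + 20578) = 4626*(1/30142 + 20578) = 4626*(620262077/30142) = 1434666184101/15071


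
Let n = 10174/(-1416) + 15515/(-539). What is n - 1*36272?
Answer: -13855556977/381612 ≈ -36308.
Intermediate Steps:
n = -13726513/381612 (n = 10174*(-1/1416) + 15515*(-1/539) = -5087/708 - 15515/539 = -13726513/381612 ≈ -35.970)
n - 1*36272 = -13726513/381612 - 1*36272 = -13726513/381612 - 36272 = -13855556977/381612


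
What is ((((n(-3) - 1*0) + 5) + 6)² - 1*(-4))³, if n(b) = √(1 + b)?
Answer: 1503675 + 977218*I*√2 ≈ 1.5037e+6 + 1.382e+6*I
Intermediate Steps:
((((n(-3) - 1*0) + 5) + 6)² - 1*(-4))³ = ((((√(1 - 3) - 1*0) + 5) + 6)² - 1*(-4))³ = ((((√(-2) + 0) + 5) + 6)² + 4)³ = ((((I*√2 + 0) + 5) + 6)² + 4)³ = (((I*√2 + 5) + 6)² + 4)³ = (((5 + I*√2) + 6)² + 4)³ = ((11 + I*√2)² + 4)³ = (4 + (11 + I*√2)²)³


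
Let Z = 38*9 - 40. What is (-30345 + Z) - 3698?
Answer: -33741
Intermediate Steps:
Z = 302 (Z = 342 - 40 = 302)
(-30345 + Z) - 3698 = (-30345 + 302) - 3698 = -30043 - 3698 = -33741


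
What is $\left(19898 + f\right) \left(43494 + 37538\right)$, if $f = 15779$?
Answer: $2890978664$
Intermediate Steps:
$\left(19898 + f\right) \left(43494 + 37538\right) = \left(19898 + 15779\right) \left(43494 + 37538\right) = 35677 \cdot 81032 = 2890978664$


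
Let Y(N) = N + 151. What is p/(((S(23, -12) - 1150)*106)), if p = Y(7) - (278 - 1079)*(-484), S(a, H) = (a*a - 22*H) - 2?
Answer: 193763/19027 ≈ 10.184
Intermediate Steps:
Y(N) = 151 + N
S(a, H) = -2 + a**2 - 22*H (S(a, H) = (a**2 - 22*H) - 2 = -2 + a**2 - 22*H)
p = -387526 (p = (151 + 7) - (278 - 1079)*(-484) = 158 - (-801)*(-484) = 158 - 1*387684 = 158 - 387684 = -387526)
p/(((S(23, -12) - 1150)*106)) = -387526*1/(106*((-2 + 23**2 - 22*(-12)) - 1150)) = -387526*1/(106*((-2 + 529 + 264) - 1150)) = -387526*1/(106*(791 - 1150)) = -387526/((-359*106)) = -387526/(-38054) = -387526*(-1/38054) = 193763/19027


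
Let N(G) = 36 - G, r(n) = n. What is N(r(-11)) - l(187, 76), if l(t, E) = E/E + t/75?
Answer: 3263/75 ≈ 43.507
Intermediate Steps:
l(t, E) = 1 + t/75 (l(t, E) = 1 + t*(1/75) = 1 + t/75)
N(r(-11)) - l(187, 76) = (36 - 1*(-11)) - (1 + (1/75)*187) = (36 + 11) - (1 + 187/75) = 47 - 1*262/75 = 47 - 262/75 = 3263/75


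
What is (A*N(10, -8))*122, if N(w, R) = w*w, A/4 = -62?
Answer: -3025600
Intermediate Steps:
A = -248 (A = 4*(-62) = -248)
N(w, R) = w²
(A*N(10, -8))*122 = -248*10²*122 = -248*100*122 = -24800*122 = -3025600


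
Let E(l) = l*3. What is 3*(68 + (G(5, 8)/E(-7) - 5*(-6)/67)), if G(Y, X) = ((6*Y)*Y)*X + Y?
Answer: 15571/469 ≈ 33.200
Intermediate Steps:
G(Y, X) = Y + 6*X*Y² (G(Y, X) = (6*Y²)*X + Y = 6*X*Y² + Y = Y + 6*X*Y²)
E(l) = 3*l
3*(68 + (G(5, 8)/E(-7) - 5*(-6)/67)) = 3*(68 + ((5*(1 + 6*8*5))/((3*(-7))) - 5*(-6)/67)) = 3*(68 + ((5*(1 + 240))/(-21) + 30*(1/67))) = 3*(68 + ((5*241)*(-1/21) + 30/67)) = 3*(68 + (1205*(-1/21) + 30/67)) = 3*(68 + (-1205/21 + 30/67)) = 3*(68 - 80105/1407) = 3*(15571/1407) = 15571/469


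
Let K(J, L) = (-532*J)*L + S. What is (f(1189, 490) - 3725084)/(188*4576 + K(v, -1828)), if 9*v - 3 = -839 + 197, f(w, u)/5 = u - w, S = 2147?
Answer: 3728579/68184781 ≈ 0.054683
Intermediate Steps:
f(w, u) = -5*w + 5*u (f(w, u) = 5*(u - w) = -5*w + 5*u)
v = -71 (v = ⅓ + (-839 + 197)/9 = ⅓ + (⅑)*(-642) = ⅓ - 214/3 = -71)
K(J, L) = 2147 - 532*J*L (K(J, L) = (-532*J)*L + 2147 = -532*J*L + 2147 = 2147 - 532*J*L)
(f(1189, 490) - 3725084)/(188*4576 + K(v, -1828)) = ((-5*1189 + 5*490) - 3725084)/(188*4576 + (2147 - 532*(-71)*(-1828))) = ((-5945 + 2450) - 3725084)/(860288 + (2147 - 69047216)) = (-3495 - 3725084)/(860288 - 69045069) = -3728579/(-68184781) = -3728579*(-1/68184781) = 3728579/68184781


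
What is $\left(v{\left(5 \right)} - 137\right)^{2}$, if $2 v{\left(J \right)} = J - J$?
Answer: $18769$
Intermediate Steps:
$v{\left(J \right)} = 0$ ($v{\left(J \right)} = \frac{J - J}{2} = \frac{1}{2} \cdot 0 = 0$)
$\left(v{\left(5 \right)} - 137\right)^{2} = \left(0 - 137\right)^{2} = \left(-137\right)^{2} = 18769$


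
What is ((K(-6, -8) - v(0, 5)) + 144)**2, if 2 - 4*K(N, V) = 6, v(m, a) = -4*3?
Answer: 24025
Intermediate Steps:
v(m, a) = -12
K(N, V) = -1 (K(N, V) = 1/2 - 1/4*6 = 1/2 - 3/2 = -1)
((K(-6, -8) - v(0, 5)) + 144)**2 = ((-1 - 1*(-12)) + 144)**2 = ((-1 + 12) + 144)**2 = (11 + 144)**2 = 155**2 = 24025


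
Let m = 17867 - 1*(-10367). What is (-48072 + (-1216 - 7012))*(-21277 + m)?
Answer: -391679100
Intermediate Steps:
m = 28234 (m = 17867 + 10367 = 28234)
(-48072 + (-1216 - 7012))*(-21277 + m) = (-48072 + (-1216 - 7012))*(-21277 + 28234) = (-48072 - 8228)*6957 = -56300*6957 = -391679100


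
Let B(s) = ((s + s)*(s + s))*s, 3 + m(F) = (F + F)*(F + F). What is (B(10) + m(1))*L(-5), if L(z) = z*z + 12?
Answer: 148037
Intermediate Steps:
m(F) = -3 + 4*F**2 (m(F) = -3 + (F + F)*(F + F) = -3 + (2*F)*(2*F) = -3 + 4*F**2)
L(z) = 12 + z**2 (L(z) = z**2 + 12 = 12 + z**2)
B(s) = 4*s**3 (B(s) = ((2*s)*(2*s))*s = (4*s**2)*s = 4*s**3)
(B(10) + m(1))*L(-5) = (4*10**3 + (-3 + 4*1**2))*(12 + (-5)**2) = (4*1000 + (-3 + 4*1))*(12 + 25) = (4000 + (-3 + 4))*37 = (4000 + 1)*37 = 4001*37 = 148037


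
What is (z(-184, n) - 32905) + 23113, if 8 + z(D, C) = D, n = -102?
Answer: -9984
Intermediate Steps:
z(D, C) = -8 + D
(z(-184, n) - 32905) + 23113 = ((-8 - 184) - 32905) + 23113 = (-192 - 32905) + 23113 = -33097 + 23113 = -9984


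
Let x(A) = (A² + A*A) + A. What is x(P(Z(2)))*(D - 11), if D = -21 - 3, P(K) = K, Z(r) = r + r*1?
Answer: -1260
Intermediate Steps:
Z(r) = 2*r (Z(r) = r + r = 2*r)
x(A) = A + 2*A² (x(A) = (A² + A²) + A = 2*A² + A = A + 2*A²)
D = -24
x(P(Z(2)))*(D - 11) = ((2*2)*(1 + 2*(2*2)))*(-24 - 11) = (4*(1 + 2*4))*(-35) = (4*(1 + 8))*(-35) = (4*9)*(-35) = 36*(-35) = -1260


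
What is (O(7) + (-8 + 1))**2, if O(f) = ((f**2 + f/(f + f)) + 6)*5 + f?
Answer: 308025/4 ≈ 77006.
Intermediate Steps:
O(f) = 65/2 + f + 5*f**2 (O(f) = ((f**2 + f/((2*f))) + 6)*5 + f = ((f**2 + (1/(2*f))*f) + 6)*5 + f = ((f**2 + 1/2) + 6)*5 + f = ((1/2 + f**2) + 6)*5 + f = (13/2 + f**2)*5 + f = (65/2 + 5*f**2) + f = 65/2 + f + 5*f**2)
(O(7) + (-8 + 1))**2 = ((65/2 + 7 + 5*7**2) + (-8 + 1))**2 = ((65/2 + 7 + 5*49) - 7)**2 = ((65/2 + 7 + 245) - 7)**2 = (569/2 - 7)**2 = (555/2)**2 = 308025/4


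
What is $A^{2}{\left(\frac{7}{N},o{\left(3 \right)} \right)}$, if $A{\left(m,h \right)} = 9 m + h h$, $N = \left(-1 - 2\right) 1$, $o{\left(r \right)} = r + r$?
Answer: $225$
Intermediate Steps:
$o{\left(r \right)} = 2 r$
$N = -3$ ($N = \left(-3\right) 1 = -3$)
$A{\left(m,h \right)} = h^{2} + 9 m$ ($A{\left(m,h \right)} = 9 m + h^{2} = h^{2} + 9 m$)
$A^{2}{\left(\frac{7}{N},o{\left(3 \right)} \right)} = \left(\left(2 \cdot 3\right)^{2} + 9 \frac{7}{-3}\right)^{2} = \left(6^{2} + 9 \cdot 7 \left(- \frac{1}{3}\right)\right)^{2} = \left(36 + 9 \left(- \frac{7}{3}\right)\right)^{2} = \left(36 - 21\right)^{2} = 15^{2} = 225$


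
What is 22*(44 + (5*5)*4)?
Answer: 3168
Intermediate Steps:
22*(44 + (5*5)*4) = 22*(44 + 25*4) = 22*(44 + 100) = 22*144 = 3168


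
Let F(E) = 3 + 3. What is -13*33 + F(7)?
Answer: -423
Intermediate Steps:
F(E) = 6
-13*33 + F(7) = -13*33 + 6 = -429 + 6 = -423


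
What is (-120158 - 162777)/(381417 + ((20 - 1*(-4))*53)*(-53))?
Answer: -282935/314001 ≈ -0.90106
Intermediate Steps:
(-120158 - 162777)/(381417 + ((20 - 1*(-4))*53)*(-53)) = -282935/(381417 + ((20 + 4)*53)*(-53)) = -282935/(381417 + (24*53)*(-53)) = -282935/(381417 + 1272*(-53)) = -282935/(381417 - 67416) = -282935/314001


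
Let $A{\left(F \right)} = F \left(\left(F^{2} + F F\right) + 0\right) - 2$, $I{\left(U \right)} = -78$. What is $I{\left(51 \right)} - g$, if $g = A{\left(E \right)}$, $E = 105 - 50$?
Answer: $-332826$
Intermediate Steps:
$E = 55$
$A{\left(F \right)} = -2 + 2 F^{3}$ ($A{\left(F \right)} = F \left(\left(F^{2} + F^{2}\right) + 0\right) - 2 = F \left(2 F^{2} + 0\right) - 2 = F 2 F^{2} - 2 = 2 F^{3} - 2 = -2 + 2 F^{3}$)
$g = 332748$ ($g = -2 + 2 \cdot 55^{3} = -2 + 2 \cdot 166375 = -2 + 332750 = 332748$)
$I{\left(51 \right)} - g = -78 - 332748 = -332826$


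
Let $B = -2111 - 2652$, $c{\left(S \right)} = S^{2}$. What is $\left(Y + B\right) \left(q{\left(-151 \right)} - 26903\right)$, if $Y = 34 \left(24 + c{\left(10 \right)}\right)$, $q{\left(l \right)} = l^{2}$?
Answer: $2243794$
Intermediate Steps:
$Y = 4216$ ($Y = 34 \left(24 + 10^{2}\right) = 34 \left(24 + 100\right) = 34 \cdot 124 = 4216$)
$B = -4763$
$\left(Y + B\right) \left(q{\left(-151 \right)} - 26903\right) = \left(4216 - 4763\right) \left(\left(-151\right)^{2} - 26903\right) = - 547 \left(22801 - 26903\right) = \left(-547\right) \left(-4102\right) = 2243794$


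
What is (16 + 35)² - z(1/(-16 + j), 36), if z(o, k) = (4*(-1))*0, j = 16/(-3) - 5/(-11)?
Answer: 2601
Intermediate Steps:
j = -161/33 (j = 16*(-⅓) - 5*(-1/11) = -16/3 + 5/11 = -161/33 ≈ -4.8788)
z(o, k) = 0 (z(o, k) = -4*0 = 0)
(16 + 35)² - z(1/(-16 + j), 36) = (16 + 35)² - 1*0 = 51² + 0 = 2601 + 0 = 2601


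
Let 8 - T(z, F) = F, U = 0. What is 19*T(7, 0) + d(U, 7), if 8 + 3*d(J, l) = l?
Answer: 455/3 ≈ 151.67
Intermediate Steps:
T(z, F) = 8 - F
d(J, l) = -8/3 + l/3
19*T(7, 0) + d(U, 7) = 19*(8 - 1*0) + (-8/3 + (⅓)*7) = 19*(8 + 0) + (-8/3 + 7/3) = 19*8 - ⅓ = 152 - ⅓ = 455/3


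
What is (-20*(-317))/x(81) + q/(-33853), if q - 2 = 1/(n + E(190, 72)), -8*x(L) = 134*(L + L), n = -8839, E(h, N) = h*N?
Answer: -2078081039281/889389638271 ≈ -2.3365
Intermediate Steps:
E(h, N) = N*h
x(L) = -67*L/2 (x(L) = -67*(L + L)/4 = -67*2*L/4 = -67*L/2)
q = 9683/4841 (q = 2 + 1/(-8839 + 72*190) = 2 + 1/(-8839 + 13680) = 2 + 1/4841 = 9683/4841 ≈ 2.0002)
(-20*(-317))/x(81) + q/(-33853) = (-20*(-317))/((-67/2*81)) + (9683/4841)/(-33853) = 6340/(-5427/2) + (9683/4841)*(-1/33853) = 6340*(-2/5427) - 9683/163882373 = -12680/5427 - 9683/163882373 = -2078081039281/889389638271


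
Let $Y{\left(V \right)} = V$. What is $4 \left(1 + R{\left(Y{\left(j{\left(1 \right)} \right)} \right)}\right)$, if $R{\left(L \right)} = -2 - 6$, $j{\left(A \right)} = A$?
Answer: $-28$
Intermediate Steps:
$R{\left(L \right)} = -8$ ($R{\left(L \right)} = -2 - 6 = -8$)
$4 \left(1 + R{\left(Y{\left(j{\left(1 \right)} \right)} \right)}\right) = 4 \left(1 - 8\right) = 4 \left(-7\right) = -28$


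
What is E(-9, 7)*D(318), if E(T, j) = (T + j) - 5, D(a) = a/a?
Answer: -7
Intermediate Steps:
D(a) = 1
E(T, j) = -5 + T + j
E(-9, 7)*D(318) = (-5 - 9 + 7)*1 = -7*1 = -7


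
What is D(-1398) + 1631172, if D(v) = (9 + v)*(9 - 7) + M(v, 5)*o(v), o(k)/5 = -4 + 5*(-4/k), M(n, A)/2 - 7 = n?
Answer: 1177000666/699 ≈ 1.6838e+6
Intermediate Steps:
M(n, A) = 14 + 2*n
o(k) = -20 - 100/k (o(k) = 5*(-4 + 5*(-4/k)) = 5*(-4 - 20/k) = -20 - 100/k)
D(v) = 18 + 2*v + (-20 - 100/v)*(14 + 2*v) (D(v) = (9 + v)*(9 - 7) + (14 + 2*v)*(-20 - 100/v) = (9 + v)*2 + (-20 - 100/v)*(14 + 2*v) = (18 + 2*v) + (-20 - 100/v)*(14 + 2*v) = 18 + 2*v + (-20 - 100/v)*(14 + 2*v))
D(-1398) + 1631172 = (-462 - 1400/(-1398) - 38*(-1398)) + 1631172 = (-462 - 1400*(-1/1398) + 53124) + 1631172 = (-462 + 700/699 + 53124) + 1631172 = 36811438/699 + 1631172 = 1177000666/699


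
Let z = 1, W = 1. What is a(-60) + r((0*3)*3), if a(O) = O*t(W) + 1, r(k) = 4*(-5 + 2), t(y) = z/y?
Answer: -71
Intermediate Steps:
t(y) = 1/y
r(k) = -12 (r(k) = 4*(-3) = -12)
a(O) = 1 + O (a(O) = O/1 + 1 = O*1 + 1 = O + 1 = 1 + O)
a(-60) + r((0*3)*3) = (1 - 60) - 12 = -59 - 12 = -71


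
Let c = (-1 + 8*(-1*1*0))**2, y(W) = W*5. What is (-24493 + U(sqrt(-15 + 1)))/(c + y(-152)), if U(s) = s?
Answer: 24493/759 - I*sqrt(14)/759 ≈ 32.27 - 0.0049297*I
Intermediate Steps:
y(W) = 5*W
c = 1 (c = (-1 + 8*(-1*0))**2 = (-1 + 8*0)**2 = (-1 + 0)**2 = (-1)**2 = 1)
(-24493 + U(sqrt(-15 + 1)))/(c + y(-152)) = (-24493 + sqrt(-15 + 1))/(1 + 5*(-152)) = (-24493 + sqrt(-14))/(1 - 760) = (-24493 + I*sqrt(14))/(-759) = (-24493 + I*sqrt(14))*(-1/759) = 24493/759 - I*sqrt(14)/759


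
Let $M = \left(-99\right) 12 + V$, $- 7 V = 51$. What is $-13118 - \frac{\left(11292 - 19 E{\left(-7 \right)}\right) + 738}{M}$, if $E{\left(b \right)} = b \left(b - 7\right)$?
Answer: $- \frac{109687130}{8367} \approx -13110.0$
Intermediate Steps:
$V = - \frac{51}{7}$ ($V = \left(- \frac{1}{7}\right) 51 = - \frac{51}{7} \approx -7.2857$)
$E{\left(b \right)} = b \left(-7 + b\right)$
$M = - \frac{8367}{7}$ ($M = \left(-99\right) 12 - \frac{51}{7} = -1188 - \frac{51}{7} = - \frac{8367}{7} \approx -1195.3$)
$-13118 - \frac{\left(11292 - 19 E{\left(-7 \right)}\right) + 738}{M} = -13118 - \frac{\left(11292 - 19 \left(- 7 \left(-7 - 7\right)\right)\right) + 738}{- \frac{8367}{7}} = -13118 - \left(\left(11292 - 19 \left(\left(-7\right) \left(-14\right)\right)\right) + 738\right) \left(- \frac{7}{8367}\right) = -13118 - \left(\left(11292 - 1862\right) + 738\right) \left(- \frac{7}{8367}\right) = -13118 - \left(9430 + 738\right) \left(- \frac{7}{8367}\right) = -13118 - 10168 \left(- \frac{7}{8367}\right) = -13118 - - \frac{71176}{8367} = -13118 + \frac{71176}{8367} = - \frac{109687130}{8367}$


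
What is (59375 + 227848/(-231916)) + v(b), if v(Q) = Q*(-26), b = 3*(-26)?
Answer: 3560027575/57979 ≈ 61402.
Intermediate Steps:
b = -78
v(Q) = -26*Q
(59375 + 227848/(-231916)) + v(b) = (59375 + 227848/(-231916)) - 26*(-78) = (59375 + 227848*(-1/231916)) + 2028 = (59375 - 56962/57979) + 2028 = 3442446163/57979 + 2028 = 3560027575/57979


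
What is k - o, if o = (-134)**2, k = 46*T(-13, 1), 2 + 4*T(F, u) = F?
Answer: -36257/2 ≈ -18129.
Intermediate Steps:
T(F, u) = -1/2 + F/4
k = -345/2 (k = 46*(-1/2 + (1/4)*(-13)) = 46*(-1/2 - 13/4) = 46*(-15/4) = -345/2 ≈ -172.50)
o = 17956
k - o = -345/2 - 1*17956 = -345/2 - 17956 = -36257/2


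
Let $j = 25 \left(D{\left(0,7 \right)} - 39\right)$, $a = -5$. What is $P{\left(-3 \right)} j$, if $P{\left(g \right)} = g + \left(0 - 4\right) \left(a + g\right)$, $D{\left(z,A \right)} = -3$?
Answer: $-30450$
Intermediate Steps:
$P{\left(g \right)} = 20 - 3 g$ ($P{\left(g \right)} = g + \left(0 - 4\right) \left(-5 + g\right) = g - 4 \left(-5 + g\right) = g - \left(-20 + 4 g\right) = 20 - 3 g$)
$j = -1050$ ($j = 25 \left(-3 - 39\right) = 25 \left(-42\right) = -1050$)
$P{\left(-3 \right)} j = \left(20 - -9\right) \left(-1050\right) = \left(20 + 9\right) \left(-1050\right) = 29 \left(-1050\right) = -30450$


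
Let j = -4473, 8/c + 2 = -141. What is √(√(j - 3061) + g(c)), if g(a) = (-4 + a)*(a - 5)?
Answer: √(419340 + 20449*I*√7534)/143 ≈ 7.4059 + 5.8601*I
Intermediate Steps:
c = -8/143 (c = 8/(-2 - 141) = 8/(-143) = 8*(-1/143) = -8/143 ≈ -0.055944)
g(a) = (-5 + a)*(-4 + a) (g(a) = (-4 + a)*(-5 + a) = (-5 + a)*(-4 + a))
√(√(j - 3061) + g(c)) = √(√(-4473 - 3061) + (20 + (-8/143)² - 9*(-8/143))) = √(√(-7534) + (20 + 64/20449 + 72/143)) = √(I*√7534 + 419340/20449) = √(419340/20449 + I*√7534)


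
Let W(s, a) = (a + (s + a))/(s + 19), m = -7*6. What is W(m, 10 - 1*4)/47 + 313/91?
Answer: 341083/98371 ≈ 3.4673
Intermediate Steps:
m = -42
W(s, a) = (s + 2*a)/(19 + s) (W(s, a) = (a + (a + s))/(19 + s) = (s + 2*a)/(19 + s))
W(m, 10 - 1*4)/47 + 313/91 = ((-42 + 2*(10 - 1*4))/(19 - 42))/47 + 313/91 = ((-42 + 2*(10 - 4))/(-23))*(1/47) + 313*(1/91) = -(-42 + 2*6)/23*(1/47) + 313/91 = -(-42 + 12)/23*(1/47) + 313/91 = -1/23*(-30)*(1/47) + 313/91 = (30/23)*(1/47) + 313/91 = 30/1081 + 313/91 = 341083/98371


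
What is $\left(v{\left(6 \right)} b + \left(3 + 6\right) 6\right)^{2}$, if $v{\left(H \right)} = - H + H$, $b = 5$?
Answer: $2916$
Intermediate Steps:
$v{\left(H \right)} = 0$
$\left(v{\left(6 \right)} b + \left(3 + 6\right) 6\right)^{2} = \left(0 \cdot 5 + \left(3 + 6\right) 6\right)^{2} = \left(0 + 9 \cdot 6\right)^{2} = \left(0 + 54\right)^{2} = 54^{2} = 2916$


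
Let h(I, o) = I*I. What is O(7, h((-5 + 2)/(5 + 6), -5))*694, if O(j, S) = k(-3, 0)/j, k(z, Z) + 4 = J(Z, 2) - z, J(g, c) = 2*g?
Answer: -694/7 ≈ -99.143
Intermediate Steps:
h(I, o) = I²
k(z, Z) = -4 - z + 2*Z (k(z, Z) = -4 + (2*Z - z) = -4 + (-z + 2*Z) = -4 - z + 2*Z)
O(j, S) = -1/j (O(j, S) = (-4 - 1*(-3) + 2*0)/j = (-4 + 3 + 0)/j = -1/j)
O(7, h((-5 + 2)/(5 + 6), -5))*694 = -1/7*694 = -1*⅐*694 = -⅐*694 = -694/7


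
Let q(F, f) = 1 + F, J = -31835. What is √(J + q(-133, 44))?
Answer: I*√31967 ≈ 178.79*I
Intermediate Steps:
√(J + q(-133, 44)) = √(-31835 + (1 - 133)) = √(-31835 - 132) = √(-31967) = I*√31967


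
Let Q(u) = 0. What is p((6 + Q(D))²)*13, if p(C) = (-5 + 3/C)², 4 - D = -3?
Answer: 45253/144 ≈ 314.26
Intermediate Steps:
D = 7 (D = 4 - 1*(-3) = 4 + 3 = 7)
p((6 + Q(D))²)*13 = ((-3 + 5*(6 + 0)²)²/((6 + 0)²)²)*13 = ((-3 + 5*6²)²/(6²)²)*13 = ((-3 + 5*36)²/36²)*13 = ((-3 + 180)²/1296)*13 = ((1/1296)*177²)*13 = ((1/1296)*31329)*13 = (3481/144)*13 = 45253/144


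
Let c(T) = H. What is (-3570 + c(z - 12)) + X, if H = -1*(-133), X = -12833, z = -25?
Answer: -16270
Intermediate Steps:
H = 133
c(T) = 133
(-3570 + c(z - 12)) + X = (-3570 + 133) - 12833 = -3437 - 12833 = -16270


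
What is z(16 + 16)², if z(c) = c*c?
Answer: 1048576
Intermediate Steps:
z(c) = c²
z(16 + 16)² = ((16 + 16)²)² = (32²)² = 1024² = 1048576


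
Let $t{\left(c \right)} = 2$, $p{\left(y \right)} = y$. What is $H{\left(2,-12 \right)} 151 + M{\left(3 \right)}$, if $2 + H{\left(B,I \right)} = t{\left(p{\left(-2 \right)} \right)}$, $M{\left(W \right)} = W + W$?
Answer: $6$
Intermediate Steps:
$M{\left(W \right)} = 2 W$
$H{\left(B,I \right)} = 0$ ($H{\left(B,I \right)} = -2 + 2 = 0$)
$H{\left(2,-12 \right)} 151 + M{\left(3 \right)} = 0 \cdot 151 + 2 \cdot 3 = 0 + 6 = 6$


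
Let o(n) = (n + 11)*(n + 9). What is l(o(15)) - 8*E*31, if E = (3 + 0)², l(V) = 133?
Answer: -2099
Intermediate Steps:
o(n) = (9 + n)*(11 + n) (o(n) = (11 + n)*(9 + n) = (9 + n)*(11 + n))
E = 9 (E = 3² = 9)
l(o(15)) - 8*E*31 = 133 - 8*9*31 = 133 - 72*31 = 133 - 2232 = -2099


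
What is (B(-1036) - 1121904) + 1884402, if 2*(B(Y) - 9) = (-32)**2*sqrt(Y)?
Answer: 762507 + 1024*I*sqrt(259) ≈ 7.6251e+5 + 16480.0*I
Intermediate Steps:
B(Y) = 9 + 512*sqrt(Y) (B(Y) = 9 + ((-32)**2*sqrt(Y))/2 = 9 + (1024*sqrt(Y))/2 = 9 + 512*sqrt(Y))
(B(-1036) - 1121904) + 1884402 = ((9 + 512*sqrt(-1036)) - 1121904) + 1884402 = ((9 + 512*(2*I*sqrt(259))) - 1121904) + 1884402 = ((9 + 1024*I*sqrt(259)) - 1121904) + 1884402 = (-1121895 + 1024*I*sqrt(259)) + 1884402 = 762507 + 1024*I*sqrt(259)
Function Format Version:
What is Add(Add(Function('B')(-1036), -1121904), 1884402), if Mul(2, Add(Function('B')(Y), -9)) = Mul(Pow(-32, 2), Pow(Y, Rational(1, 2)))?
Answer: Add(762507, Mul(1024, I, Pow(259, Rational(1, 2)))) ≈ Add(7.6251e+5, Mul(16480., I))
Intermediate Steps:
Function('B')(Y) = Add(9, Mul(512, Pow(Y, Rational(1, 2)))) (Function('B')(Y) = Add(9, Mul(Rational(1, 2), Mul(Pow(-32, 2), Pow(Y, Rational(1, 2))))) = Add(9, Mul(Rational(1, 2), Mul(1024, Pow(Y, Rational(1, 2))))) = Add(9, Mul(512, Pow(Y, Rational(1, 2)))))
Add(Add(Function('B')(-1036), -1121904), 1884402) = Add(Add(Add(9, Mul(512, Pow(-1036, Rational(1, 2)))), -1121904), 1884402) = Add(Add(Add(9, Mul(512, Mul(2, I, Pow(259, Rational(1, 2))))), -1121904), 1884402) = Add(Add(Add(9, Mul(1024, I, Pow(259, Rational(1, 2)))), -1121904), 1884402) = Add(Add(-1121895, Mul(1024, I, Pow(259, Rational(1, 2)))), 1884402) = Add(762507, Mul(1024, I, Pow(259, Rational(1, 2))))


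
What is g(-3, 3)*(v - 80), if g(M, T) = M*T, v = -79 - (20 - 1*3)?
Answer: 1584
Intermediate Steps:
v = -96 (v = -79 - (20 - 3) = -79 - 1*17 = -79 - 17 = -96)
g(-3, 3)*(v - 80) = (-3*3)*(-96 - 80) = -9*(-176) = 1584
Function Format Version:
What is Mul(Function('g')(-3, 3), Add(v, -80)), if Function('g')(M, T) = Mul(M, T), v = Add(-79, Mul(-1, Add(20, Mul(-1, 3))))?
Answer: 1584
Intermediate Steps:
v = -96 (v = Add(-79, Mul(-1, Add(20, -3))) = Add(-79, Mul(-1, 17)) = Add(-79, -17) = -96)
Mul(Function('g')(-3, 3), Add(v, -80)) = Mul(Mul(-3, 3), Add(-96, -80)) = Mul(-9, -176) = 1584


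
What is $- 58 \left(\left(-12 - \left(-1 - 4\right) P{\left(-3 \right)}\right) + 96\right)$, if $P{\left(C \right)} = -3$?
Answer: $-4002$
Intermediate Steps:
$- 58 \left(\left(-12 - \left(-1 - 4\right) P{\left(-3 \right)}\right) + 96\right) = - 58 \left(\left(-12 - \left(-1 - 4\right) \left(-3\right)\right) + 96\right) = - 58 \left(\left(-12 - \left(-5\right) \left(-3\right)\right) + 96\right) = - 58 \left(\left(-12 - 15\right) + 96\right) = - 58 \left(-27 + 96\right) = \left(-58\right) 69 = -4002$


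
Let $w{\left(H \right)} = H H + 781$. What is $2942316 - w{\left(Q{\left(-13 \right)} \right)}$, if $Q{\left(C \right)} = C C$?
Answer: $2912974$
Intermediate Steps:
$Q{\left(C \right)} = C^{2}$
$w{\left(H \right)} = 781 + H^{2}$ ($w{\left(H \right)} = H^{2} + 781 = 781 + H^{2}$)
$2942316 - w{\left(Q{\left(-13 \right)} \right)} = 2942316 - \left(781 + \left(\left(-13\right)^{2}\right)^{2}\right) = 2942316 - \left(781 + 169^{2}\right) = 2942316 - \left(781 + 28561\right) = 2942316 - 29342 = 2912974$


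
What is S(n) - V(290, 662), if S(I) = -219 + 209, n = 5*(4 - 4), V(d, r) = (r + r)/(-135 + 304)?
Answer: -3014/169 ≈ -17.834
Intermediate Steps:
V(d, r) = 2*r/169 (V(d, r) = (2*r)/169 = (2*r)*(1/169) = 2*r/169)
n = 0 (n = 5*0 = 0)
S(I) = -10
S(n) - V(290, 662) = -10 - 2*662/169 = -10 - 1*1324/169 = -10 - 1324/169 = -3014/169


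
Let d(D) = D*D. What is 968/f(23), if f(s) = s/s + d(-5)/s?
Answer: 2783/6 ≈ 463.83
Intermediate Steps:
d(D) = D**2
f(s) = 1 + 25/s (f(s) = s/s + (-5)**2/s = 1 + 25/s)
968/f(23) = 968/(((25 + 23)/23)) = 968/(((1/23)*48)) = 968/(48/23) = 968*(23/48) = 2783/6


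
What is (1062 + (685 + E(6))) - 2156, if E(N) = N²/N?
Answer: -403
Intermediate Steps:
E(N) = N
(1062 + (685 + E(6))) - 2156 = (1062 + (685 + 6)) - 2156 = (1062 + 691) - 2156 = 1753 - 2156 = -403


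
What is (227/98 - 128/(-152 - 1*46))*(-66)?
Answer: -28745/147 ≈ -195.54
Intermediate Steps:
(227/98 - 128/(-152 - 1*46))*(-66) = (227*(1/98) - 128/(-152 - 46))*(-66) = (227/98 - 128/(-198))*(-66) = (227/98 - 128*(-1/198))*(-66) = (227/98 + 64/99)*(-66) = (28745/9702)*(-66) = -28745/147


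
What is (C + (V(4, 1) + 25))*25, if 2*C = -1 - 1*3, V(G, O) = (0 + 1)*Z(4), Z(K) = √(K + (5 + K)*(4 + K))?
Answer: 575 + 50*√19 ≈ 792.95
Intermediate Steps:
Z(K) = √(K + (4 + K)*(5 + K))
V(G, O) = 2*√19 (V(G, O) = (0 + 1)*√(20 + 4² + 10*4) = 1*√(20 + 16 + 40) = 1*√76 = 1*(2*√19) = 2*√19)
C = -2 (C = (-1 - 1*3)/2 = (-1 - 3)/2 = (½)*(-4) = -2)
(C + (V(4, 1) + 25))*25 = (-2 + (2*√19 + 25))*25 = (-2 + (25 + 2*√19))*25 = (23 + 2*√19)*25 = 575 + 50*√19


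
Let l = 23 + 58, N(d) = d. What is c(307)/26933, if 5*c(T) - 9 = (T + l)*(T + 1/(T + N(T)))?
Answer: 36571569/41342155 ≈ 0.88461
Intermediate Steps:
l = 81
c(T) = 9/5 + (81 + T)*(T + 1/(2*T))/5 (c(T) = 9/5 + ((T + 81)*(T + 1/(T + T)))/5 = 9/5 + ((81 + T)*(T + 1/(2*T)))/5 = 9/5 + (81 + T)*(T + 1/(2*T))/5)
c(307)/26933 = ((⅒)*(81 + 2*307³ + 19*307 + 162*307²)/307)/26933 = ((⅒)*(1/307)*(81 + 2*28934443 + 5833 + 162*94249))*(1/26933) = ((⅒)*(1/307)*(81 + 57868886 + 5833 + 15268338))*(1/26933) = ((⅒)*(1/307)*73143138)*(1/26933) = (36571569/1535)*(1/26933) = 36571569/41342155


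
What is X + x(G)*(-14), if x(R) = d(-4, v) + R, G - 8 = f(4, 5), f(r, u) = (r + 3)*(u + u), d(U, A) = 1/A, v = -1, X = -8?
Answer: -1086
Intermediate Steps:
f(r, u) = 2*u*(3 + r) (f(r, u) = (3 + r)*(2*u) = 2*u*(3 + r))
G = 78 (G = 8 + 2*5*(3 + 4) = 8 + 2*5*7 = 8 + 70 = 78)
x(R) = -1 + R (x(R) = 1/(-1) + R = -1 + R)
X + x(G)*(-14) = -8 + (-1 + 78)*(-14) = -8 + 77*(-14) = -8 - 1078 = -1086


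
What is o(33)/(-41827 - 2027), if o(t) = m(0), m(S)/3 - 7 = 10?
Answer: -17/14618 ≈ -0.0011629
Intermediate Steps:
m(S) = 51 (m(S) = 21 + 3*10 = 21 + 30 = 51)
o(t) = 51
o(33)/(-41827 - 2027) = 51/(-41827 - 2027) = 51/(-43854) = 51*(-1/43854) = -17/14618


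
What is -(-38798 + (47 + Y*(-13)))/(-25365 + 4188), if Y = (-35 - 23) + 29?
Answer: -38374/21177 ≈ -1.8121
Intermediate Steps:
Y = -29 (Y = -58 + 29 = -29)
-(-38798 + (47 + Y*(-13)))/(-25365 + 4188) = -(-38798 + (47 - 29*(-13)))/(-25365 + 4188) = -(-38798 + (47 + 377))/(-21177) = -(-38798 + 424)*(-1)/21177 = -(-38374)*(-1)/21177 = -1*38374/21177 = -38374/21177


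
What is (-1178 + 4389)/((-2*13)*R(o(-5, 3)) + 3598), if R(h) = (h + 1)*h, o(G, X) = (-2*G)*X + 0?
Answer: -3211/20582 ≈ -0.15601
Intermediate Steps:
o(G, X) = -2*G*X (o(G, X) = -2*G*X + 0 = -2*G*X)
R(h) = h*(1 + h) (R(h) = (1 + h)*h = h*(1 + h))
(-1178 + 4389)/((-2*13)*R(o(-5, 3)) + 3598) = (-1178 + 4389)/((-2*13)*((-2*(-5)*3)*(1 - 2*(-5)*3)) + 3598) = 3211/(-780*(1 + 30) + 3598) = 3211/(-780*31 + 3598) = 3211/(-26*930 + 3598) = 3211/(-24180 + 3598) = 3211/(-20582) = 3211*(-1/20582) = -3211/20582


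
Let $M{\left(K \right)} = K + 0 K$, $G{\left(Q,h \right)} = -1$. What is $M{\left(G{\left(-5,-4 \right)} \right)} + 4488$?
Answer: $4487$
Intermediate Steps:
$M{\left(K \right)} = K$ ($M{\left(K \right)} = K + 0 = K$)
$M{\left(G{\left(-5,-4 \right)} \right)} + 4488 = -1 + 4488 = 4487$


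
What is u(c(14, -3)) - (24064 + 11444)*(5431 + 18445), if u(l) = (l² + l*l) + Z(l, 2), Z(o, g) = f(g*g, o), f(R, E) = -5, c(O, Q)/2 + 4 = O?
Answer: -847788213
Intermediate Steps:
c(O, Q) = -8 + 2*O
Z(o, g) = -5
u(l) = -5 + 2*l² (u(l) = (l² + l*l) - 5 = (l² + l²) - 5 = 2*l² - 5 = -5 + 2*l²)
u(c(14, -3)) - (24064 + 11444)*(5431 + 18445) = (-5 + 2*(-8 + 2*14)²) - (24064 + 11444)*(5431 + 18445) = (-5 + 2*(-8 + 28)²) - 35508*23876 = (-5 + 2*20²) - 1*847789008 = (-5 + 2*400) - 847789008 = (-5 + 800) - 847789008 = 795 - 847789008 = -847788213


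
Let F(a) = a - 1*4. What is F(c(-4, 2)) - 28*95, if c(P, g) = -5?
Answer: -2669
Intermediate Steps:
F(a) = -4 + a (F(a) = a - 4 = -4 + a)
F(c(-4, 2)) - 28*95 = (-4 - 5) - 28*95 = -9 - 2660 = -2669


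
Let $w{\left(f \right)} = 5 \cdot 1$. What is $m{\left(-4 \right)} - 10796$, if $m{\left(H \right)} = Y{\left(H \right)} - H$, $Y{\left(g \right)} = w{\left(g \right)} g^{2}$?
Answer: $-10712$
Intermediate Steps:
$w{\left(f \right)} = 5$
$Y{\left(g \right)} = 5 g^{2}$
$m{\left(H \right)} = - H + 5 H^{2}$ ($m{\left(H \right)} = 5 H^{2} - H = - H + 5 H^{2}$)
$m{\left(-4 \right)} - 10796 = - 4 \left(-1 + 5 \left(-4\right)\right) - 10796 = - 4 \left(-1 - 20\right) - 10796 = \left(-4\right) \left(-21\right) - 10796 = 84 - 10796 = -10712$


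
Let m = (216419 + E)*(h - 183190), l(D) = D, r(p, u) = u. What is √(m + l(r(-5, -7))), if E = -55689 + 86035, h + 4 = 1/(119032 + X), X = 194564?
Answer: I*√123490439195997275337/52266 ≈ 2.1262e+5*I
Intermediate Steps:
h = -1254383/313596 (h = -4 + 1/(119032 + 194564) = -4 + 1/313596 = -1254383/313596 ≈ -4.0000)
E = 30346
m = -4725459732019865/104532 (m = (216419 + 30346)*(-1254383/313596 - 183190) = 246765*(-57448905623/313596) = -4725459732019865/104532 ≈ -4.5206e+10)
√(m + l(r(-5, -7))) = √(-4725459732019865/104532 - 7) = √(-4725459732751589/104532) = I*√123490439195997275337/52266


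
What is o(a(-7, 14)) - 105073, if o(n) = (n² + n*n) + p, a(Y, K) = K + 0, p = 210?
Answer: -104471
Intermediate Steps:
a(Y, K) = K
o(n) = 210 + 2*n² (o(n) = (n² + n*n) + 210 = (n² + n²) + 210 = 2*n² + 210 = 210 + 2*n²)
o(a(-7, 14)) - 105073 = (210 + 2*14²) - 105073 = (210 + 2*196) - 105073 = (210 + 392) - 105073 = 602 - 105073 = -104471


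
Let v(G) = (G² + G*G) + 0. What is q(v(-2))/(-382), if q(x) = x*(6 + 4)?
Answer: -40/191 ≈ -0.20942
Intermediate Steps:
v(G) = 2*G² (v(G) = (G² + G²) + 0 = 2*G² + 0 = 2*G²)
q(x) = 10*x (q(x) = x*10 = 10*x)
q(v(-2))/(-382) = (10*(2*(-2)²))/(-382) = -5*2*4/191 = -5*8/191 = -1/382*80 = -40/191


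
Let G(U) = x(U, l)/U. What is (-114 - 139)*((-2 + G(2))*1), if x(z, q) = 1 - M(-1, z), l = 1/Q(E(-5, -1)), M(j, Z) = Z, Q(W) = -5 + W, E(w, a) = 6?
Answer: 1265/2 ≈ 632.50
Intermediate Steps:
l = 1 (l = 1/(-5 + 6) = 1/1 = 1)
x(z, q) = 1 - z
G(U) = (1 - U)/U
(-114 - 139)*((-2 + G(2))*1) = (-114 - 139)*((-2 + (1 - 1*2)/2)*1) = -253*(-2 + (1 - 2)/2) = -253*(-2 + (½)*(-1)) = -253*(-2 - ½) = -(-1265)/2 = -253*(-5/2) = 1265/2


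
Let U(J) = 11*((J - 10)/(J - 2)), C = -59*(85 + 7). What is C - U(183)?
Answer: -984371/181 ≈ -5438.5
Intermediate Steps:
C = -5428 (C = -59*92 = -5428)
U(J) = 11*(-10 + J)/(-2 + J) (U(J) = 11*((-10 + J)/(-2 + J)) = 11*(-10 + J)/(-2 + J))
C - U(183) = -5428 - 11*(-10 + 183)/(-2 + 183) = -5428 - 11*173/181 = -5428 - 1*1903/181 = -5428 - 1903/181 = -984371/181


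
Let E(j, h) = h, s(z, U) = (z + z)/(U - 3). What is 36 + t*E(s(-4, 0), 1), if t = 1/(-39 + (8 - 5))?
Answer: 1295/36 ≈ 35.972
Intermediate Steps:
s(z, U) = 2*z/(-3 + U) (s(z, U) = (2*z)/(-3 + U) = 2*z/(-3 + U))
t = -1/36 (t = 1/(-39 + 3) = 1/(-36) = -1/36 ≈ -0.027778)
36 + t*E(s(-4, 0), 1) = 36 - 1/36*1 = 36 - 1/36 = 1295/36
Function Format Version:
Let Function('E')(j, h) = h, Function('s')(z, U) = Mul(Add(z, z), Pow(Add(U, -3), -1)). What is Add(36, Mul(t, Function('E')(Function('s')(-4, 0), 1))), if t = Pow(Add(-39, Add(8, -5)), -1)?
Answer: Rational(1295, 36) ≈ 35.972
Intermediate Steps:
Function('s')(z, U) = Mul(2, z, Pow(Add(-3, U), -1)) (Function('s')(z, U) = Mul(Mul(2, z), Pow(Add(-3, U), -1)) = Mul(2, z, Pow(Add(-3, U), -1)))
t = Rational(-1, 36) (t = Pow(Add(-39, 3), -1) = Pow(-36, -1) = Rational(-1, 36) ≈ -0.027778)
Add(36, Mul(t, Function('E')(Function('s')(-4, 0), 1))) = Add(36, Mul(Rational(-1, 36), 1)) = Add(36, Rational(-1, 36)) = Rational(1295, 36)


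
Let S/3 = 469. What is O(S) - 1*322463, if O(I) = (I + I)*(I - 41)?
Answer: 3521461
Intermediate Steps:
S = 1407 (S = 3*469 = 1407)
O(I) = 2*I*(-41 + I) (O(I) = (2*I)*(-41 + I) = 2*I*(-41 + I))
O(S) - 1*322463 = 2*1407*(-41 + 1407) - 1*322463 = 2*1407*1366 - 322463 = 3843924 - 322463 = 3521461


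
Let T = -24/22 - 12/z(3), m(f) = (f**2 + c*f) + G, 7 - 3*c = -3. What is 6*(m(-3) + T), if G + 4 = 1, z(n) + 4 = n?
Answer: 456/11 ≈ 41.455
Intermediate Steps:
c = 10/3 (c = 7/3 - 1/3*(-3) = 7/3 + 1 = 10/3 ≈ 3.3333)
z(n) = -4 + n
G = -3 (G = -4 + 1 = -3)
m(f) = -3 + f**2 + 10*f/3 (m(f) = (f**2 + 10*f/3) - 3 = -3 + f**2 + 10*f/3)
T = 120/11 (T = -24/22 - 12/(-4 + 3) = -24*1/22 - 12/(-1) = -12/11 - 12*(-1) = -12/11 + 12 = 120/11 ≈ 10.909)
6*(m(-3) + T) = 6*((-3 + (-3)**2 + (10/3)*(-3)) + 120/11) = 6*((-3 + 9 - 10) + 120/11) = 6*(-4 + 120/11) = 6*(76/11) = 456/11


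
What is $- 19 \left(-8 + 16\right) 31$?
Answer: $-4712$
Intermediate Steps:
$- 19 \left(-8 + 16\right) 31 = \left(-19\right) 8 \cdot 31 = \left(-152\right) 31 = -4712$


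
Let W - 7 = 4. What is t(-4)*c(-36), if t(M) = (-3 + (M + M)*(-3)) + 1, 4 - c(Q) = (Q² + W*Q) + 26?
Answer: -20284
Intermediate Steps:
W = 11 (W = 7 + 4 = 11)
c(Q) = -22 - Q² - 11*Q (c(Q) = 4 - ((Q² + 11*Q) + 26) = 4 - (26 + Q² + 11*Q) = 4 + (-26 - Q² - 11*Q) = -22 - Q² - 11*Q)
t(M) = -2 - 6*M (t(M) = (-3 + (2*M)*(-3)) + 1 = (-3 - 6*M) + 1 = -2 - 6*M)
t(-4)*c(-36) = (-2 - 6*(-4))*(-22 - 1*(-36)² - 11*(-36)) = (-2 + 24)*(-22 - 1*1296 + 396) = 22*(-22 - 1296 + 396) = 22*(-922) = -20284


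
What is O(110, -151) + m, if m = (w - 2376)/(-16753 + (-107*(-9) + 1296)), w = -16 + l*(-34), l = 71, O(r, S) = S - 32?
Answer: -1323798/7247 ≈ -182.67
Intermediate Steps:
O(r, S) = -32 + S
w = -2430 (w = -16 + 71*(-34) = -16 - 2414 = -2430)
m = 2403/7247 (m = (-2430 - 2376)/(-16753 + (-107*(-9) + 1296)) = -4806/(-16753 + (963 + 1296)) = -4806/(-16753 + 2259) = -4806/(-14494) = -4806*(-1/14494) = 2403/7247 ≈ 0.33159)
O(110, -151) + m = (-32 - 151) + 2403/7247 = -183 + 2403/7247 = -1323798/7247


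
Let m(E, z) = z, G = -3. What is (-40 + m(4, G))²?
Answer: 1849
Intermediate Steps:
(-40 + m(4, G))² = (-40 - 3)² = (-43)² = 1849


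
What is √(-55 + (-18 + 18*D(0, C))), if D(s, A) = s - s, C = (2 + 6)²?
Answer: I*√73 ≈ 8.544*I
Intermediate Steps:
C = 64 (C = 8² = 64)
D(s, A) = 0
√(-55 + (-18 + 18*D(0, C))) = √(-55 + (-18 + 18*0)) = √(-55 + (-18 + 0)) = √(-55 - 18) = √(-73) = I*√73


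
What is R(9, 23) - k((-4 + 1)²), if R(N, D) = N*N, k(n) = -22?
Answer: 103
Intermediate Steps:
R(N, D) = N²
R(9, 23) - k((-4 + 1)²) = 9² - 1*(-22) = 81 + 22 = 103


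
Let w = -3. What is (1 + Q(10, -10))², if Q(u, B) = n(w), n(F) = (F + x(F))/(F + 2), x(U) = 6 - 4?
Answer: 4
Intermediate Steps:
x(U) = 2
n(F) = 1 (n(F) = (F + 2)/(F + 2) = (2 + F)/(2 + F) = 1)
Q(u, B) = 1
(1 + Q(10, -10))² = (1 + 1)² = 2² = 4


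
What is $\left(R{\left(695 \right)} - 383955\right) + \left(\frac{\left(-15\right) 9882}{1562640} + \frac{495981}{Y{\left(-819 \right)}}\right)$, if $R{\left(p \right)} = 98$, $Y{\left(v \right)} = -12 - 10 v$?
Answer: $- \frac{27247991034203}{70995944} \approx -3.838 \cdot 10^{5}$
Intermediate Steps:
$\left(R{\left(695 \right)} - 383955\right) + \left(\frac{\left(-15\right) 9882}{1562640} + \frac{495981}{Y{\left(-819 \right)}}\right) = \left(98 - 383955\right) + \left(\frac{\left(-15\right) 9882}{1562640} + \frac{495981}{-12 - -8190}\right) = -383857 + \left(\left(-148230\right) \frac{1}{1562640} + \frac{495981}{-12 + 8190}\right) = -383857 - \left(\frac{4941}{52088} - \frac{495981}{8178}\right) = -383857 + \left(- \frac{4941}{52088} + 495981 \cdot \frac{1}{8178}\right) = -383857 + \left(- \frac{4941}{52088} + \frac{165327}{2726}\right) = -383857 + \frac{4299041805}{70995944} = - \frac{27247991034203}{70995944}$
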